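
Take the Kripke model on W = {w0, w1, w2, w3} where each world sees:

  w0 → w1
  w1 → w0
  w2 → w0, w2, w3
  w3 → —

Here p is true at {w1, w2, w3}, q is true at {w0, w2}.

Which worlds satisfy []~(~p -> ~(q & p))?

{w3}

w0: successors {w1}; ~(~p -> ~(q & p)) there: w1:F. ✗
w1: successors {w0}; ~(~p -> ~(q & p)) there: w0:F. ✗
w2: successors {w0, w2, w3}; ~(~p -> ~(q & p)) there: w0:F, w2:F, w3:F. ✗
w3: no successors, so []~(~p -> ~(q & p)) holds vacuously. ✓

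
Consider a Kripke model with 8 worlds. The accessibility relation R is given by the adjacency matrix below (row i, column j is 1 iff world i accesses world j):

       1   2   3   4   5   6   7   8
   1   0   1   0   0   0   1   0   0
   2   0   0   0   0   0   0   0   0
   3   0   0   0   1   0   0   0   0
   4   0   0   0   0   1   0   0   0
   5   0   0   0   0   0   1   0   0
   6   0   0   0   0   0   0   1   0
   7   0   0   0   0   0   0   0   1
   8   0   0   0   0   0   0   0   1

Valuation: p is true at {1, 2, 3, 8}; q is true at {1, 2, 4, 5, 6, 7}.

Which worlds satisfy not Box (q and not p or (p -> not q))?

{1}

1: Box (q and not p or (p -> not q)) is F. ✓
2: Box (q and not p or (p -> not q)) is T. ✗
3: Box (q and not p or (p -> not q)) is T. ✗
4: Box (q and not p or (p -> not q)) is T. ✗
5: Box (q and not p or (p -> not q)) is T. ✗
6: Box (q and not p or (p -> not q)) is T. ✗
7: Box (q and not p or (p -> not q)) is T. ✗
8: Box (q and not p or (p -> not q)) is T. ✗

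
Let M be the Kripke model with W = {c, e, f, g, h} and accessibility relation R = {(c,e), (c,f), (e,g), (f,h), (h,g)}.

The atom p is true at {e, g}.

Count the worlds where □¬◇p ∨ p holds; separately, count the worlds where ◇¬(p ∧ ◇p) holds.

3 and 4

For □¬◇p ∨ p:
c: □¬◇p is F, p is F. ✗
e: □¬◇p is T, p is T. ✓
f: □¬◇p is F, p is F. ✗
g: □¬◇p is T, p is T. ✓
h: □¬◇p is T, p is F. ✓
— 3 worlds.
For ◇¬(p ∧ ◇p):
c: successors {e, f}; ¬(p ∧ ◇p) there: e:F, f:T. ✓
e: successors {g}; ¬(p ∧ ◇p) there: g:T. ✓
f: successors {h}; ¬(p ∧ ◇p) there: h:T. ✓
g: no successors, so ◇¬(p ∧ ◇p) fails. ✗
h: successors {g}; ¬(p ∧ ◇p) there: g:T. ✓
— 4 worlds.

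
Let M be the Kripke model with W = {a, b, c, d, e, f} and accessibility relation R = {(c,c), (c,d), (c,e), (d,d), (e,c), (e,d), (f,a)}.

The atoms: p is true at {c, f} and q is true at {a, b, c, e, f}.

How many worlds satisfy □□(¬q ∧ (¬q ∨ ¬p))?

a: no successors, so □□(¬q ∧ (¬q ∨ ¬p)) holds vacuously. ✓
b: no successors, so □□(¬q ∧ (¬q ∨ ¬p)) holds vacuously. ✓
c: successors {c, d, e}; □(¬q ∧ (¬q ∨ ¬p)) there: c:F, d:T, e:F. ✗
d: successors {d}; □(¬q ∧ (¬q ∨ ¬p)) there: d:T. ✓
e: successors {c, d}; □(¬q ∧ (¬q ∨ ¬p)) there: c:F, d:T. ✗
f: successors {a}; □(¬q ∧ (¬q ∨ ¬p)) there: a:T. ✓
Satisfying worlds: {a, b, d, f}.

4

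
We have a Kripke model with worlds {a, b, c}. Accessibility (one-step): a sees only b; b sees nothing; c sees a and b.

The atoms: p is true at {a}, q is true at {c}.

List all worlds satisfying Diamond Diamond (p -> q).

{c}

a: successors {b}; Diamond (p -> q) there: b:F. ✗
b: no successors, so Diamond Diamond (p -> q) fails. ✗
c: successors {a, b}; Diamond (p -> q) there: a:T, b:F. ✓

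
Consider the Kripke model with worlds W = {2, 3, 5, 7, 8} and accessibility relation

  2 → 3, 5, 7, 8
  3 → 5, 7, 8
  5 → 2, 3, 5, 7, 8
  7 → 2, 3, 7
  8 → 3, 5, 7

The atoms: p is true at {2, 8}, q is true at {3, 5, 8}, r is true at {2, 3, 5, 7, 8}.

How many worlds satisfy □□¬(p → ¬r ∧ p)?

0

2: successors {3, 5, 7, 8}; □¬(p → ¬r ∧ p) there: 3:F, 5:F, 7:F, 8:F. ✗
3: successors {5, 7, 8}; □¬(p → ¬r ∧ p) there: 5:F, 7:F, 8:F. ✗
5: successors {2, 3, 5, 7, 8}; □¬(p → ¬r ∧ p) there: 2:F, 3:F, 5:F, 7:F, 8:F. ✗
7: successors {2, 3, 7}; □¬(p → ¬r ∧ p) there: 2:F, 3:F, 7:F. ✗
8: successors {3, 5, 7}; □¬(p → ¬r ∧ p) there: 3:F, 5:F, 7:F. ✗
Satisfying worlds: ∅.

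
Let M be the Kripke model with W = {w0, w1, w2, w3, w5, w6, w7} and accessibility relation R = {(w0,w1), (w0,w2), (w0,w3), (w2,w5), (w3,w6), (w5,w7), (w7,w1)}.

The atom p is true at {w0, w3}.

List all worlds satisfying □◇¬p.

{w1, w2, w5, w6}

w0: successors {w1, w2, w3}; ◇¬p there: w1:F, w2:T, w3:T. ✗
w1: no successors, so □◇¬p holds vacuously. ✓
w2: successors {w5}; ◇¬p there: w5:T. ✓
w3: successors {w6}; ◇¬p there: w6:F. ✗
w5: successors {w7}; ◇¬p there: w7:T. ✓
w6: no successors, so □◇¬p holds vacuously. ✓
w7: successors {w1}; ◇¬p there: w1:F. ✗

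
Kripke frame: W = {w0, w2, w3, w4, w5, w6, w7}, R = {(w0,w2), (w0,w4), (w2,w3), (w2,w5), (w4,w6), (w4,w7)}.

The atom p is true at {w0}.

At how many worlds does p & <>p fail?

7

w0: p is T, <>p is F. ✗
w2: p is F, <>p is F. ✗
w3: p is F, <>p is F. ✗
w4: p is F, <>p is F. ✗
w5: p is F, <>p is F. ✗
w6: p is F, <>p is F. ✗
w7: p is F, <>p is F. ✗
Satisfying worlds: ∅.
So p & <>p fails at the other 7 worlds.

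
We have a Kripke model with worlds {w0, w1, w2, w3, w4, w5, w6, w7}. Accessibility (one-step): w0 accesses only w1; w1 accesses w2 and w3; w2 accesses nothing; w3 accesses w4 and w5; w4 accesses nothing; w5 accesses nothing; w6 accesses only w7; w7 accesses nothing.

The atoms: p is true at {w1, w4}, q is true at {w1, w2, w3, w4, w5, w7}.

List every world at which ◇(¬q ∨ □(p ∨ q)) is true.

{w0, w1, w3, w6}

w0: successors {w1}; ¬q ∨ □(p ∨ q) there: w1:T. ✓
w1: successors {w2, w3}; ¬q ∨ □(p ∨ q) there: w2:T, w3:T. ✓
w2: no successors, so ◇(¬q ∨ □(p ∨ q)) fails. ✗
w3: successors {w4, w5}; ¬q ∨ □(p ∨ q) there: w4:T, w5:T. ✓
w4: no successors, so ◇(¬q ∨ □(p ∨ q)) fails. ✗
w5: no successors, so ◇(¬q ∨ □(p ∨ q)) fails. ✗
w6: successors {w7}; ¬q ∨ □(p ∨ q) there: w7:T. ✓
w7: no successors, so ◇(¬q ∨ □(p ∨ q)) fails. ✗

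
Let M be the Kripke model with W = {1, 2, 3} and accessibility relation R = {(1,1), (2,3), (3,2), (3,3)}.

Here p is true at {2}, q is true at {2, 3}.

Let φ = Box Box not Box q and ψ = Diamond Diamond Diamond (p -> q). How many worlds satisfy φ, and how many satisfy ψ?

For Box Box not Box q:
1: successors {1}; Box not Box q there: 1:T. ✓
2: successors {3}; Box not Box q there: 3:F. ✗
3: successors {2, 3}; Box not Box q there: 2:F, 3:F. ✗
— 1 world.
For Diamond Diamond Diamond (p -> q):
1: successors {1}; Diamond Diamond (p -> q) there: 1:T. ✓
2: successors {3}; Diamond Diamond (p -> q) there: 3:T. ✓
3: successors {2, 3}; Diamond Diamond (p -> q) there: 2:T, 3:T. ✓
— 3 worlds.

1 and 3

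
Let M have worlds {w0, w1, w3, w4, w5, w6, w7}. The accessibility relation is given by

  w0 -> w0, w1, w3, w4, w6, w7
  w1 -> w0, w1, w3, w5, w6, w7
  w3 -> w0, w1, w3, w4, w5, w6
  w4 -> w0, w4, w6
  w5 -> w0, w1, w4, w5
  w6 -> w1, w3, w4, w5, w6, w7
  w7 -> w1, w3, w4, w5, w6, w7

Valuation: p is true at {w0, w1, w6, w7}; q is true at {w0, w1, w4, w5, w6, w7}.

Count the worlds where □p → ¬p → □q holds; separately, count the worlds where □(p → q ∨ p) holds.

For □p → ¬p → □q:
w0: □p is F, ¬p → □q is T. ✓
w1: □p is F, ¬p → □q is T. ✓
w3: □p is F, ¬p → □q is F. ✓
w4: □p is F, ¬p → □q is T. ✓
w5: □p is F, ¬p → □q is T. ✓
w6: □p is F, ¬p → □q is T. ✓
w7: □p is F, ¬p → □q is T. ✓
— 7 worlds.
For □(p → q ∨ p):
w0: successors {w0, w1, w3, w4, w6, w7}; p → q ∨ p there: w0:T, w1:T, w3:T, w4:T, w6:T, w7:T. ✓
w1: successors {w0, w1, w3, w5, w6, w7}; p → q ∨ p there: w0:T, w1:T, w3:T, w5:T, w6:T, w7:T. ✓
w3: successors {w0, w1, w3, w4, w5, w6}; p → q ∨ p there: w0:T, w1:T, w3:T, w4:T, w5:T, w6:T. ✓
w4: successors {w0, w4, w6}; p → q ∨ p there: w0:T, w4:T, w6:T. ✓
w5: successors {w0, w1, w4, w5}; p → q ∨ p there: w0:T, w1:T, w4:T, w5:T. ✓
w6: successors {w1, w3, w4, w5, w6, w7}; p → q ∨ p there: w1:T, w3:T, w4:T, w5:T, w6:T, w7:T. ✓
w7: successors {w1, w3, w4, w5, w6, w7}; p → q ∨ p there: w1:T, w3:T, w4:T, w5:T, w6:T, w7:T. ✓
— 7 worlds.

7 and 7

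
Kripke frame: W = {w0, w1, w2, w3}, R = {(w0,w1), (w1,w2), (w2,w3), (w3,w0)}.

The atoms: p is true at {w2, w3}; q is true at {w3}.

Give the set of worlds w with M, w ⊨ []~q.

w0: successors {w1}; ~q there: w1:T. ✓
w1: successors {w2}; ~q there: w2:T. ✓
w2: successors {w3}; ~q there: w3:F. ✗
w3: successors {w0}; ~q there: w0:T. ✓

{w0, w1, w3}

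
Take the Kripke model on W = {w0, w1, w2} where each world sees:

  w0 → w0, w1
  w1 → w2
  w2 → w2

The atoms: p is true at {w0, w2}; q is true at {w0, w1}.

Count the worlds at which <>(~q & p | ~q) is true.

2

w0: successors {w0, w1}; ~q & p | ~q there: w0:F, w1:F. ✗
w1: successors {w2}; ~q & p | ~q there: w2:T. ✓
w2: successors {w2}; ~q & p | ~q there: w2:T. ✓
Satisfying worlds: {w1, w2}.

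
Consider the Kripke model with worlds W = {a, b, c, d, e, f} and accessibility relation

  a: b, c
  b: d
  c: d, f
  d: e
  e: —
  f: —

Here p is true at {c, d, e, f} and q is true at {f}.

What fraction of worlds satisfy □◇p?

a: successors {b, c}; ◇p there: b:T, c:T. ✓
b: successors {d}; ◇p there: d:T. ✓
c: successors {d, f}; ◇p there: d:T, f:F. ✗
d: successors {e}; ◇p there: e:F. ✗
e: no successors, so □◇p holds vacuously. ✓
f: no successors, so □◇p holds vacuously. ✓
That's 4 of 6 worlds, so 4/6 = 2/3.

2/3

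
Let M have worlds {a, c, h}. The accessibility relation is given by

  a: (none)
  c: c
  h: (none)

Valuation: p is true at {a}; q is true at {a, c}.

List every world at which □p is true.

a: no successors, so □p holds vacuously. ✓
c: successors {c}; p there: c:F. ✗
h: no successors, so □p holds vacuously. ✓

{a, h}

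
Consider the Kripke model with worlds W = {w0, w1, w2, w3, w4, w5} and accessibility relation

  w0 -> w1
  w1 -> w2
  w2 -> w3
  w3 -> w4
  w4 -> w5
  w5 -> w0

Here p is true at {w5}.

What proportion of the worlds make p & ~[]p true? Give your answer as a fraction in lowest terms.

w0: p is F, ~[]p is T. ✗
w1: p is F, ~[]p is T. ✗
w2: p is F, ~[]p is T. ✗
w3: p is F, ~[]p is T. ✗
w4: p is F, ~[]p is F. ✗
w5: p is T, ~[]p is T. ✓
That's 1 of 6 worlds, so 1/6.

1/6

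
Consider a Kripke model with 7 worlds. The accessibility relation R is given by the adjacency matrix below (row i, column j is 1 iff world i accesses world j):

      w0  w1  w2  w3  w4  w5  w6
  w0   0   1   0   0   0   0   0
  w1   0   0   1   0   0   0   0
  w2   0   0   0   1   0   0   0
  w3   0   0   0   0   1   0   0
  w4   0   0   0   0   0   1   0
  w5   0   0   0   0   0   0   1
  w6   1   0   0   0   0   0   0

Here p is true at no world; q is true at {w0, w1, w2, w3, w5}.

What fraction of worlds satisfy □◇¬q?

w0: successors {w1}; ◇¬q there: w1:F. ✗
w1: successors {w2}; ◇¬q there: w2:F. ✗
w2: successors {w3}; ◇¬q there: w3:T. ✓
w3: successors {w4}; ◇¬q there: w4:F. ✗
w4: successors {w5}; ◇¬q there: w5:T. ✓
w5: successors {w6}; ◇¬q there: w6:F. ✗
w6: successors {w0}; ◇¬q there: w0:F. ✗
That's 2 of 7 worlds, so 2/7.

2/7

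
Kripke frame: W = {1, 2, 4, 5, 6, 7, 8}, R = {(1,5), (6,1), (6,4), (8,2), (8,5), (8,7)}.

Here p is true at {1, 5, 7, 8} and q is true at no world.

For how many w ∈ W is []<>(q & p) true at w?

4

1: successors {5}; <>(q & p) there: 5:F. ✗
2: no successors, so []<>(q & p) holds vacuously. ✓
4: no successors, so []<>(q & p) holds vacuously. ✓
5: no successors, so []<>(q & p) holds vacuously. ✓
6: successors {1, 4}; <>(q & p) there: 1:F, 4:F. ✗
7: no successors, so []<>(q & p) holds vacuously. ✓
8: successors {2, 5, 7}; <>(q & p) there: 2:F, 5:F, 7:F. ✗
Satisfying worlds: {2, 4, 5, 7}.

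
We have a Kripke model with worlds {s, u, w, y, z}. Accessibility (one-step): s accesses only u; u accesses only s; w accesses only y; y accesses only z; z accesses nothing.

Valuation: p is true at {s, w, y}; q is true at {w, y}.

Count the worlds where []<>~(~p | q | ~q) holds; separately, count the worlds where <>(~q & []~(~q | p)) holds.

For []<>~(~p | q | ~q):
s: successors {u}; <>~(~p | q | ~q) there: u:F. ✗
u: successors {s}; <>~(~p | q | ~q) there: s:F. ✗
w: successors {y}; <>~(~p | q | ~q) there: y:F. ✗
y: successors {z}; <>~(~p | q | ~q) there: z:F. ✗
z: no successors, so []<>~(~p | q | ~q) holds vacuously. ✓
— 1 world.
For <>(~q & []~(~q | p)):
s: successors {u}; ~q & []~(~q | p) there: u:F. ✗
u: successors {s}; ~q & []~(~q | p) there: s:F. ✗
w: successors {y}; ~q & []~(~q | p) there: y:F. ✗
y: successors {z}; ~q & []~(~q | p) there: z:T. ✓
z: no successors, so <>(~q & []~(~q | p)) fails. ✗
— 1 world.

1 and 1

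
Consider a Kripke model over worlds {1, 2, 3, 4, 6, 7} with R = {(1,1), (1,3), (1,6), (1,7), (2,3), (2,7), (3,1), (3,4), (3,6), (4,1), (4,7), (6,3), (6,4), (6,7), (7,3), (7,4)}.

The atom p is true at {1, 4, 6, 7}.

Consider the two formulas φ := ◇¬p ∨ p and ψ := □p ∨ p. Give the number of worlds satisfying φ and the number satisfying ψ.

For ◇¬p ∨ p:
1: ◇¬p is T, p is T. ✓
2: ◇¬p is T, p is F. ✓
3: ◇¬p is F, p is F. ✗
4: ◇¬p is F, p is T. ✓
6: ◇¬p is T, p is T. ✓
7: ◇¬p is T, p is T. ✓
— 5 worlds.
For □p ∨ p:
1: □p is F, p is T. ✓
2: □p is F, p is F. ✗
3: □p is T, p is F. ✓
4: □p is T, p is T. ✓
6: □p is F, p is T. ✓
7: □p is F, p is T. ✓
— 5 worlds.

5 and 5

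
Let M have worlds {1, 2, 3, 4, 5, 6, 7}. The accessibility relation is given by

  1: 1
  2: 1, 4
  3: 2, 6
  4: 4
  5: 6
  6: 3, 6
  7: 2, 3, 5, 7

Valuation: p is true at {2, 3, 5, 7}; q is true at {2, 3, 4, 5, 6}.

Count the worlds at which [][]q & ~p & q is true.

2

1: [][]q is F, ~p & q is F. ✗
2: [][]q is F, ~p & q is F. ✗
3: [][]q is F, ~p & q is F. ✗
4: [][]q is T, ~p & q is T. ✓
5: [][]q is T, ~p & q is F. ✗
6: [][]q is T, ~p & q is T. ✓
7: [][]q is F, ~p & q is F. ✗
Satisfying worlds: {4, 6}.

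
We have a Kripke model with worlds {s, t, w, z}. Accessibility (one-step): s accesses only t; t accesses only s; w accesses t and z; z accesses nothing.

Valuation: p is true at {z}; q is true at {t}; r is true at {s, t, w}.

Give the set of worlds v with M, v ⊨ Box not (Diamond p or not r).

s: successors {t}; not (Diamond p or not r) there: t:T. ✓
t: successors {s}; not (Diamond p or not r) there: s:T. ✓
w: successors {t, z}; not (Diamond p or not r) there: t:T, z:F. ✗
z: no successors, so Box not (Diamond p or not r) holds vacuously. ✓

{s, t, z}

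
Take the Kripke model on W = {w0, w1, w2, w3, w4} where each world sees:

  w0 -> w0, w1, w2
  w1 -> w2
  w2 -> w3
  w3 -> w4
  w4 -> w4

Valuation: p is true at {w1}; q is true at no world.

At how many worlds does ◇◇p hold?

w0: successors {w0, w1, w2}; ◇p there: w0:T, w1:F, w2:F. ✓
w1: successors {w2}; ◇p there: w2:F. ✗
w2: successors {w3}; ◇p there: w3:F. ✗
w3: successors {w4}; ◇p there: w4:F. ✗
w4: successors {w4}; ◇p there: w4:F. ✗
Satisfying worlds: {w0}.

1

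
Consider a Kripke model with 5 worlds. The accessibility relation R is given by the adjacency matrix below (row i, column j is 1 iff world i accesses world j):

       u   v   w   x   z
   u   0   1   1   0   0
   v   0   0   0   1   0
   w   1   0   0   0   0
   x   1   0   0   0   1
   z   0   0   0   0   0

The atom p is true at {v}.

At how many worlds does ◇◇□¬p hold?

4

u: successors {v, w}; ◇□¬p there: v:T, w:F. ✓
v: successors {x}; ◇□¬p there: x:T. ✓
w: successors {u}; ◇□¬p there: u:T. ✓
x: successors {u, z}; ◇□¬p there: u:T, z:F. ✓
z: no successors, so ◇◇□¬p fails. ✗
Satisfying worlds: {u, v, w, x}.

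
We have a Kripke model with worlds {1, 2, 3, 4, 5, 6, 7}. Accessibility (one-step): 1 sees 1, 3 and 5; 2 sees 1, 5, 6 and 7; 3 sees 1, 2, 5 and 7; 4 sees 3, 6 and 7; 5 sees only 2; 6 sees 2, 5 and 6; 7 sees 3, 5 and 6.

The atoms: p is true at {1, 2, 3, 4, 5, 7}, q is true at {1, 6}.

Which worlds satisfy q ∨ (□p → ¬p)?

{1, 2, 4, 6, 7}

1: q is T, □p → ¬p is F. ✓
2: q is F, □p → ¬p is T. ✓
3: q is F, □p → ¬p is F. ✗
4: q is F, □p → ¬p is T. ✓
5: q is F, □p → ¬p is F. ✗
6: q is T, □p → ¬p is T. ✓
7: q is F, □p → ¬p is T. ✓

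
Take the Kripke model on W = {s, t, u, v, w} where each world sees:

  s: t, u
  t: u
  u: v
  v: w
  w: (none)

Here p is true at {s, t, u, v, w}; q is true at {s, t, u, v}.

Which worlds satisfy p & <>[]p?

{s, t, u, v}

s: p is T, <>[]p is T. ✓
t: p is T, <>[]p is T. ✓
u: p is T, <>[]p is T. ✓
v: p is T, <>[]p is T. ✓
w: p is T, <>[]p is F. ✗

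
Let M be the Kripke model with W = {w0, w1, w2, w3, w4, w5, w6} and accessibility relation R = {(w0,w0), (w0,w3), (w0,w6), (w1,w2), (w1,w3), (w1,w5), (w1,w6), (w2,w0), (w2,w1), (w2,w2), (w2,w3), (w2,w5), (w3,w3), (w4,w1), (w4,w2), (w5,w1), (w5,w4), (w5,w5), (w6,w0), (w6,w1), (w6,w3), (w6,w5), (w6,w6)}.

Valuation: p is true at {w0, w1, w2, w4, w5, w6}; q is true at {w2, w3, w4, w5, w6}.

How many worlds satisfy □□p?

0

w0: successors {w0, w3, w6}; □p there: w0:F, w3:F, w6:F. ✗
w1: successors {w2, w3, w5, w6}; □p there: w2:F, w3:F, w5:T, w6:F. ✗
w2: successors {w0, w1, w2, w3, w5}; □p there: w0:F, w1:F, w2:F, w3:F, w5:T. ✗
w3: successors {w3}; □p there: w3:F. ✗
w4: successors {w1, w2}; □p there: w1:F, w2:F. ✗
w5: successors {w1, w4, w5}; □p there: w1:F, w4:T, w5:T. ✗
w6: successors {w0, w1, w3, w5, w6}; □p there: w0:F, w1:F, w3:F, w5:T, w6:F. ✗
Satisfying worlds: ∅.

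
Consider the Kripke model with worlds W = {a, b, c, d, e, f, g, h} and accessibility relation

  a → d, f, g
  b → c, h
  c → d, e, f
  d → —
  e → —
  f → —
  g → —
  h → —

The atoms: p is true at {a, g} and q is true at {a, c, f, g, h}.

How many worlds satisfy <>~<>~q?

a: successors {d, f, g}; ~<>~q there: d:T, f:T, g:T. ✓
b: successors {c, h}; ~<>~q there: c:F, h:T. ✓
c: successors {d, e, f}; ~<>~q there: d:T, e:T, f:T. ✓
d: no successors, so <>~<>~q fails. ✗
e: no successors, so <>~<>~q fails. ✗
f: no successors, so <>~<>~q fails. ✗
g: no successors, so <>~<>~q fails. ✗
h: no successors, so <>~<>~q fails. ✗
Satisfying worlds: {a, b, c}.

3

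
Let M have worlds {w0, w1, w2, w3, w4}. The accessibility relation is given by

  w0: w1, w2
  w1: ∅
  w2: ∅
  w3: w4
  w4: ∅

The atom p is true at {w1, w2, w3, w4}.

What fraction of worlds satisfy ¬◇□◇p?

w0: ◇□◇p is T. ✗
w1: ◇□◇p is F. ✓
w2: ◇□◇p is F. ✓
w3: ◇□◇p is T. ✗
w4: ◇□◇p is F. ✓
That's 3 of 5 worlds, so 3/5.

3/5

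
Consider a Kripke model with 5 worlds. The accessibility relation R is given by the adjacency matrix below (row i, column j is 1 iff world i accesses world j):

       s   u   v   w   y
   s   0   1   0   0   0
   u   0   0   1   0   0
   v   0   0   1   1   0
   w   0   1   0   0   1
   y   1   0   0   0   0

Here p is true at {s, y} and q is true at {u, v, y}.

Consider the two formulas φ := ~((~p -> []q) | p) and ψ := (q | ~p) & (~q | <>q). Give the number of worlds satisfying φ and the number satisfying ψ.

For ~((~p -> []q) | p):
s: (~p -> []q) | p is T. ✗
u: (~p -> []q) | p is T. ✗
v: (~p -> []q) | p is F. ✓
w: (~p -> []q) | p is T. ✗
y: (~p -> []q) | p is T. ✗
— 1 world.
For (q | ~p) & (~q | <>q):
s: q | ~p is F, ~q | <>q is T. ✗
u: q | ~p is T, ~q | <>q is T. ✓
v: q | ~p is T, ~q | <>q is T. ✓
w: q | ~p is T, ~q | <>q is T. ✓
y: q | ~p is T, ~q | <>q is F. ✗
— 3 worlds.

1 and 3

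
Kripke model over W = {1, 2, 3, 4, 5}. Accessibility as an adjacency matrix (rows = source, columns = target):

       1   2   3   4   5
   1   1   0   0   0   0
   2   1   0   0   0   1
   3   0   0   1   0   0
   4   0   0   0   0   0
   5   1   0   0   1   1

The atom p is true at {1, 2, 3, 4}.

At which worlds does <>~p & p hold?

1: <>~p is F, p is T. ✗
2: <>~p is T, p is T. ✓
3: <>~p is F, p is T. ✗
4: <>~p is F, p is T. ✗
5: <>~p is T, p is F. ✗

{2}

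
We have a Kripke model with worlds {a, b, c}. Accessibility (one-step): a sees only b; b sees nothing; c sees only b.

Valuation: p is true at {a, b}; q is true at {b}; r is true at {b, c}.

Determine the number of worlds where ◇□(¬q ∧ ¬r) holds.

2

a: successors {b}; □(¬q ∧ ¬r) there: b:T. ✓
b: no successors, so ◇□(¬q ∧ ¬r) fails. ✗
c: successors {b}; □(¬q ∧ ¬r) there: b:T. ✓
Satisfying worlds: {a, c}.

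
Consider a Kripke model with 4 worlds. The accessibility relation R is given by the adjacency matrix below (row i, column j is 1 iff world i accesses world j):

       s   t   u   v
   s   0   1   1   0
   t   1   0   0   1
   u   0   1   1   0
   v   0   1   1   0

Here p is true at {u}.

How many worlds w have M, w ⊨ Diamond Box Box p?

0

s: successors {t, u}; Box Box p there: t:F, u:F. ✗
t: successors {s, v}; Box Box p there: s:F, v:F. ✗
u: successors {t, u}; Box Box p there: t:F, u:F. ✗
v: successors {t, u}; Box Box p there: t:F, u:F. ✗
Satisfying worlds: ∅.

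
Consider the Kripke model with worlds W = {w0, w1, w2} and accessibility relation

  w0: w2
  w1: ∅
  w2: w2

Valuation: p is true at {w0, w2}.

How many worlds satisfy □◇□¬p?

1

w0: successors {w2}; ◇□¬p there: w2:F. ✗
w1: no successors, so □◇□¬p holds vacuously. ✓
w2: successors {w2}; ◇□¬p there: w2:F. ✗
Satisfying worlds: {w1}.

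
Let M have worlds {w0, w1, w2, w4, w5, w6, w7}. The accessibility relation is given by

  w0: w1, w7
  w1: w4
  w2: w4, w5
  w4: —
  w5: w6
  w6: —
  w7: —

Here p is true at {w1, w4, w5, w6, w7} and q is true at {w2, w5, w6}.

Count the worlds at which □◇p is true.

3

w0: successors {w1, w7}; ◇p there: w1:T, w7:F. ✗
w1: successors {w4}; ◇p there: w4:F. ✗
w2: successors {w4, w5}; ◇p there: w4:F, w5:T. ✗
w4: no successors, so □◇p holds vacuously. ✓
w5: successors {w6}; ◇p there: w6:F. ✗
w6: no successors, so □◇p holds vacuously. ✓
w7: no successors, so □◇p holds vacuously. ✓
Satisfying worlds: {w4, w6, w7}.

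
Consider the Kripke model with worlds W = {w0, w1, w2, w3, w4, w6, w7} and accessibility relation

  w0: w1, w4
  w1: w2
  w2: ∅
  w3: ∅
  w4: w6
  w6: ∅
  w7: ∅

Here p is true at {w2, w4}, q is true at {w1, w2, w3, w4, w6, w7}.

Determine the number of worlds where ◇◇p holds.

1

w0: successors {w1, w4}; ◇p there: w1:T, w4:F. ✓
w1: successors {w2}; ◇p there: w2:F. ✗
w2: no successors, so ◇◇p fails. ✗
w3: no successors, so ◇◇p fails. ✗
w4: successors {w6}; ◇p there: w6:F. ✗
w6: no successors, so ◇◇p fails. ✗
w7: no successors, so ◇◇p fails. ✗
Satisfying worlds: {w0}.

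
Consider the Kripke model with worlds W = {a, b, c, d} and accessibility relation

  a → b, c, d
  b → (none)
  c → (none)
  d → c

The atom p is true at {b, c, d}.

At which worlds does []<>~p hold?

{b, c}

a: successors {b, c, d}; <>~p there: b:F, c:F, d:F. ✗
b: no successors, so []<>~p holds vacuously. ✓
c: no successors, so []<>~p holds vacuously. ✓
d: successors {c}; <>~p there: c:F. ✗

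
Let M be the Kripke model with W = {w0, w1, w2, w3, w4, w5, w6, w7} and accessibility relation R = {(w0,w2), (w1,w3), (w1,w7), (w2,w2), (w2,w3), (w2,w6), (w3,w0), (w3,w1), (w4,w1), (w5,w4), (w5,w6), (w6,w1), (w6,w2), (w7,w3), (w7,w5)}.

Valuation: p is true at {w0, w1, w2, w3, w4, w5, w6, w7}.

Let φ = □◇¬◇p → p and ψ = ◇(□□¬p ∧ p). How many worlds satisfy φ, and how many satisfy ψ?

For □◇¬◇p → p:
w0: □◇¬◇p is F, p is T. ✓
w1: □◇¬◇p is F, p is T. ✓
w2: □◇¬◇p is F, p is T. ✓
w3: □◇¬◇p is F, p is T. ✓
w4: □◇¬◇p is F, p is T. ✓
w5: □◇¬◇p is F, p is T. ✓
w6: □◇¬◇p is F, p is T. ✓
w7: □◇¬◇p is F, p is T. ✓
— 8 worlds.
For ◇(□□¬p ∧ p):
w0: successors {w2}; □□¬p ∧ p there: w2:F. ✗
w1: successors {w3, w7}; □□¬p ∧ p there: w3:F, w7:F. ✗
w2: successors {w2, w3, w6}; □□¬p ∧ p there: w2:F, w3:F, w6:F. ✗
w3: successors {w0, w1}; □□¬p ∧ p there: w0:F, w1:F. ✗
w4: successors {w1}; □□¬p ∧ p there: w1:F. ✗
w5: successors {w4, w6}; □□¬p ∧ p there: w4:F, w6:F. ✗
w6: successors {w1, w2}; □□¬p ∧ p there: w1:F, w2:F. ✗
w7: successors {w3, w5}; □□¬p ∧ p there: w3:F, w5:F. ✗
— 0 worlds.

8 and 0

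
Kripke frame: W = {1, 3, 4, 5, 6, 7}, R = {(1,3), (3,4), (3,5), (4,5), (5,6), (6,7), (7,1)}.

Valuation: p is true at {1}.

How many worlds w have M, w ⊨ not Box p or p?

5

1: not Box p is T, p is T. ✓
3: not Box p is T, p is F. ✓
4: not Box p is T, p is F. ✓
5: not Box p is T, p is F. ✓
6: not Box p is T, p is F. ✓
7: not Box p is F, p is F. ✗
Satisfying worlds: {1, 3, 4, 5, 6}.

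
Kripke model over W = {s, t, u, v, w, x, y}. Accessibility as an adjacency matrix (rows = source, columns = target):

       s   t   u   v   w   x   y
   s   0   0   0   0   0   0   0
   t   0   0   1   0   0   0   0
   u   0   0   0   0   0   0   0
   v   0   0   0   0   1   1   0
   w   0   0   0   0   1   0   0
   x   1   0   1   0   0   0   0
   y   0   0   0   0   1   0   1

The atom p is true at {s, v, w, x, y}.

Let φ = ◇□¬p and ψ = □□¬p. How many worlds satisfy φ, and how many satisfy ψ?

2 and 4

For ◇□¬p:
s: no successors, so ◇□¬p fails. ✗
t: successors {u}; □¬p there: u:T. ✓
u: no successors, so ◇□¬p fails. ✗
v: successors {w, x}; □¬p there: w:F, x:F. ✗
w: successors {w}; □¬p there: w:F. ✗
x: successors {s, u}; □¬p there: s:T, u:T. ✓
y: successors {w, y}; □¬p there: w:F, y:F. ✗
— 2 worlds.
For □□¬p:
s: no successors, so □□¬p holds vacuously. ✓
t: successors {u}; □¬p there: u:T. ✓
u: no successors, so □□¬p holds vacuously. ✓
v: successors {w, x}; □¬p there: w:F, x:F. ✗
w: successors {w}; □¬p there: w:F. ✗
x: successors {s, u}; □¬p there: s:T, u:T. ✓
y: successors {w, y}; □¬p there: w:F, y:F. ✗
— 4 worlds.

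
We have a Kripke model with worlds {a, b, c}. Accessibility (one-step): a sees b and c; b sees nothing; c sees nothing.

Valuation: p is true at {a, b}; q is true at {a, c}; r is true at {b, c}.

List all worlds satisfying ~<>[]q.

a: <>[]q is T. ✗
b: <>[]q is F. ✓
c: <>[]q is F. ✓

{b, c}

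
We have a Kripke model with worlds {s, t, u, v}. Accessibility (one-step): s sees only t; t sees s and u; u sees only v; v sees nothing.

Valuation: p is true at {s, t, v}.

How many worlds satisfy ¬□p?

1

s: □p is T. ✗
t: □p is F. ✓
u: □p is T. ✗
v: □p is T. ✗
Satisfying worlds: {t}.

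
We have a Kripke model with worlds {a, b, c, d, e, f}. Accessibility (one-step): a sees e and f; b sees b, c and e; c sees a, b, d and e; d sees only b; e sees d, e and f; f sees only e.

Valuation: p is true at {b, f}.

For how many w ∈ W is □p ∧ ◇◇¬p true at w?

a: □p is F, ◇◇¬p is T. ✗
b: □p is F, ◇◇¬p is T. ✗
c: □p is F, ◇◇¬p is T. ✗
d: □p is T, ◇◇¬p is T. ✓
e: □p is F, ◇◇¬p is T. ✗
f: □p is F, ◇◇¬p is T. ✗
Satisfying worlds: {d}.

1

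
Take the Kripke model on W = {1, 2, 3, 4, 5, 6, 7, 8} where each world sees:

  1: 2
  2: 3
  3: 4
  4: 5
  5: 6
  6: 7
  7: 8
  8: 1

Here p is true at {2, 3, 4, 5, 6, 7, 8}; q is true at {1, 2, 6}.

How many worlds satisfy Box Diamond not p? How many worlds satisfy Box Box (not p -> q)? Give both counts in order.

1 and 8

For Box Diamond not p:
1: successors {2}; Diamond not p there: 2:F. ✗
2: successors {3}; Diamond not p there: 3:F. ✗
3: successors {4}; Diamond not p there: 4:F. ✗
4: successors {5}; Diamond not p there: 5:F. ✗
5: successors {6}; Diamond not p there: 6:F. ✗
6: successors {7}; Diamond not p there: 7:F. ✗
7: successors {8}; Diamond not p there: 8:T. ✓
8: successors {1}; Diamond not p there: 1:F. ✗
— 1 world.
For Box Box (not p -> q):
1: successors {2}; Box (not p -> q) there: 2:T. ✓
2: successors {3}; Box (not p -> q) there: 3:T. ✓
3: successors {4}; Box (not p -> q) there: 4:T. ✓
4: successors {5}; Box (not p -> q) there: 5:T. ✓
5: successors {6}; Box (not p -> q) there: 6:T. ✓
6: successors {7}; Box (not p -> q) there: 7:T. ✓
7: successors {8}; Box (not p -> q) there: 8:T. ✓
8: successors {1}; Box (not p -> q) there: 1:T. ✓
— 8 worlds.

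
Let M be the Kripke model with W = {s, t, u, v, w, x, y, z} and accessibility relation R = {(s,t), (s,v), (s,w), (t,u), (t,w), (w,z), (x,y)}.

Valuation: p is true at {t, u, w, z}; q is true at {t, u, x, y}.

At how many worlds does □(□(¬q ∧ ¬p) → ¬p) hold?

6

s: successors {t, v, w}; □(¬q ∧ ¬p) → ¬p there: t:T, v:T, w:T. ✓
t: successors {u, w}; □(¬q ∧ ¬p) → ¬p there: u:F, w:T. ✗
u: no successors, so □(□(¬q ∧ ¬p) → ¬p) holds vacuously. ✓
v: no successors, so □(□(¬q ∧ ¬p) → ¬p) holds vacuously. ✓
w: successors {z}; □(¬q ∧ ¬p) → ¬p there: z:F. ✗
x: successors {y}; □(¬q ∧ ¬p) → ¬p there: y:T. ✓
y: no successors, so □(□(¬q ∧ ¬p) → ¬p) holds vacuously. ✓
z: no successors, so □(□(¬q ∧ ¬p) → ¬p) holds vacuously. ✓
Satisfying worlds: {s, u, v, x, y, z}.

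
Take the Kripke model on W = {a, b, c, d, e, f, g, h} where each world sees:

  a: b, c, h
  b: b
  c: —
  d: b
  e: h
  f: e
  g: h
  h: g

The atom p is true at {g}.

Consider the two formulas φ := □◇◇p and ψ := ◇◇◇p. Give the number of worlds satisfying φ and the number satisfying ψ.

For □◇◇p:
a: successors {b, c, h}; ◇◇p there: b:F, c:F, h:F. ✗
b: successors {b}; ◇◇p there: b:F. ✗
c: no successors, so □◇◇p holds vacuously. ✓
d: successors {b}; ◇◇p there: b:F. ✗
e: successors {h}; ◇◇p there: h:F. ✗
f: successors {e}; ◇◇p there: e:T. ✓
g: successors {h}; ◇◇p there: h:F. ✗
h: successors {g}; ◇◇p there: g:T. ✓
— 3 worlds.
For ◇◇◇p:
a: successors {b, c, h}; ◇◇p there: b:F, c:F, h:F. ✗
b: successors {b}; ◇◇p there: b:F. ✗
c: no successors, so ◇◇◇p fails. ✗
d: successors {b}; ◇◇p there: b:F. ✗
e: successors {h}; ◇◇p there: h:F. ✗
f: successors {e}; ◇◇p there: e:T. ✓
g: successors {h}; ◇◇p there: h:F. ✗
h: successors {g}; ◇◇p there: g:T. ✓
— 2 worlds.

3 and 2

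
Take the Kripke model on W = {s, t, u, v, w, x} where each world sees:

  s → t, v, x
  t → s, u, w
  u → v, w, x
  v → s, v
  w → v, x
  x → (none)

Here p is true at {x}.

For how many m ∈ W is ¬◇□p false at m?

s: ◇□p is T. ✗
t: ◇□p is F. ✓
u: ◇□p is T. ✗
v: ◇□p is F. ✓
w: ◇□p is T. ✗
x: ◇□p is F. ✓
Satisfying worlds: {t, v, x}.
So ¬◇□p fails at the other 3 worlds.

3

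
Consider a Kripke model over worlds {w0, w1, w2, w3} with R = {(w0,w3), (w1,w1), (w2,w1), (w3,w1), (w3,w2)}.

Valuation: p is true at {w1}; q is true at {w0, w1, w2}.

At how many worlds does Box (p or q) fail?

1

w0: successors {w3}; p or q there: w3:F. ✗
w1: successors {w1}; p or q there: w1:T. ✓
w2: successors {w1}; p or q there: w1:T. ✓
w3: successors {w1, w2}; p or q there: w1:T, w2:T. ✓
Satisfying worlds: {w1, w2, w3}.
So Box (p or q) fails at the other 1 world.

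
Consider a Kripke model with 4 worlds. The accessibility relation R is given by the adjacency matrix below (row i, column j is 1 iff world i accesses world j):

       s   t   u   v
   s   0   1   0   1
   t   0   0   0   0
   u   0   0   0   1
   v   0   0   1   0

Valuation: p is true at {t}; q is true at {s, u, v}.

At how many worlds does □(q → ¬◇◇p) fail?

s: successors {t, v}; q → ¬◇◇p there: t:T, v:T. ✓
t: no successors, so □(q → ¬◇◇p) holds vacuously. ✓
u: successors {v}; q → ¬◇◇p there: v:T. ✓
v: successors {u}; q → ¬◇◇p there: u:T. ✓
Satisfying worlds: {s, t, u, v}.
So □(q → ¬◇◇p) fails at the other 0 worlds.

0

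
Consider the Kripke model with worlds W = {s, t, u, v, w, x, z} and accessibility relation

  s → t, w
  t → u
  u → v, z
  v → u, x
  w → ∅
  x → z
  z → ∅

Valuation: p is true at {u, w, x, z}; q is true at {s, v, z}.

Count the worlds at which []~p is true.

s: successors {t, w}; ~p there: t:T, w:F. ✗
t: successors {u}; ~p there: u:F. ✗
u: successors {v, z}; ~p there: v:T, z:F. ✗
v: successors {u, x}; ~p there: u:F, x:F. ✗
w: no successors, so []~p holds vacuously. ✓
x: successors {z}; ~p there: z:F. ✗
z: no successors, so []~p holds vacuously. ✓
Satisfying worlds: {w, z}.

2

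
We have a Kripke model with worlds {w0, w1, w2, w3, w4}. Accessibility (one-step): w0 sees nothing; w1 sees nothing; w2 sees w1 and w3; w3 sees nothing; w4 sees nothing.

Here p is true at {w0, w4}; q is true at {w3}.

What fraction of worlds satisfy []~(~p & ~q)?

4/5

w0: no successors, so []~(~p & ~q) holds vacuously. ✓
w1: no successors, so []~(~p & ~q) holds vacuously. ✓
w2: successors {w1, w3}; ~(~p & ~q) there: w1:F, w3:T. ✗
w3: no successors, so []~(~p & ~q) holds vacuously. ✓
w4: no successors, so []~(~p & ~q) holds vacuously. ✓
That's 4 of 5 worlds, so 4/5.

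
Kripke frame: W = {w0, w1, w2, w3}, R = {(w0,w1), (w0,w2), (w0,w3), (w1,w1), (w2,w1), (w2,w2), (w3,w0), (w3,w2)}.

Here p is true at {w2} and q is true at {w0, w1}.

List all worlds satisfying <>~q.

{w0, w2, w3}

w0: successors {w1, w2, w3}; ~q there: w1:F, w2:T, w3:T. ✓
w1: successors {w1}; ~q there: w1:F. ✗
w2: successors {w1, w2}; ~q there: w1:F, w2:T. ✓
w3: successors {w0, w2}; ~q there: w0:F, w2:T. ✓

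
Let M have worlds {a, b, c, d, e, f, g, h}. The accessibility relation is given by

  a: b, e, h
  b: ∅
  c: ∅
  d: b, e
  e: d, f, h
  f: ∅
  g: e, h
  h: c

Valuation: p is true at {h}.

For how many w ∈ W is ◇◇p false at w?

5

a: successors {b, e, h}; ◇p there: b:F, e:T, h:F. ✓
b: no successors, so ◇◇p fails. ✗
c: no successors, so ◇◇p fails. ✗
d: successors {b, e}; ◇p there: b:F, e:T. ✓
e: successors {d, f, h}; ◇p there: d:F, f:F, h:F. ✗
f: no successors, so ◇◇p fails. ✗
g: successors {e, h}; ◇p there: e:T, h:F. ✓
h: successors {c}; ◇p there: c:F. ✗
Satisfying worlds: {a, d, g}.
So ◇◇p fails at the other 5 worlds.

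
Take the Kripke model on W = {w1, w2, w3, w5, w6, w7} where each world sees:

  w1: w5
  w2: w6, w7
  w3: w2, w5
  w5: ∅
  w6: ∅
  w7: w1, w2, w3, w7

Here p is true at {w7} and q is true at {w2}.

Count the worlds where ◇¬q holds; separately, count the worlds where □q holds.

For ◇¬q:
w1: successors {w5}; ¬q there: w5:T. ✓
w2: successors {w6, w7}; ¬q there: w6:T, w7:T. ✓
w3: successors {w2, w5}; ¬q there: w2:F, w5:T. ✓
w5: no successors, so ◇¬q fails. ✗
w6: no successors, so ◇¬q fails. ✗
w7: successors {w1, w2, w3, w7}; ¬q there: w1:T, w2:F, w3:T, w7:T. ✓
— 4 worlds.
For □q:
w1: successors {w5}; q there: w5:F. ✗
w2: successors {w6, w7}; q there: w6:F, w7:F. ✗
w3: successors {w2, w5}; q there: w2:T, w5:F. ✗
w5: no successors, so □q holds vacuously. ✓
w6: no successors, so □q holds vacuously. ✓
w7: successors {w1, w2, w3, w7}; q there: w1:F, w2:T, w3:F, w7:F. ✗
— 2 worlds.

4 and 2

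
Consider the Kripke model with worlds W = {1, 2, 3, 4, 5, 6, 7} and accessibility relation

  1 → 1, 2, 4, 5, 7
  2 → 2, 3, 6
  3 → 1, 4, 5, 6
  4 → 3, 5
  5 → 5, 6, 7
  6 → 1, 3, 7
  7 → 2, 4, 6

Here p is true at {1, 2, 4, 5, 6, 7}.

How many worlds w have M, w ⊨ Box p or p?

1: Box p is T, p is T. ✓
2: Box p is F, p is T. ✓
3: Box p is T, p is F. ✓
4: Box p is F, p is T. ✓
5: Box p is T, p is T. ✓
6: Box p is F, p is T. ✓
7: Box p is T, p is T. ✓
Satisfying worlds: {1, 2, 3, 4, 5, 6, 7}.

7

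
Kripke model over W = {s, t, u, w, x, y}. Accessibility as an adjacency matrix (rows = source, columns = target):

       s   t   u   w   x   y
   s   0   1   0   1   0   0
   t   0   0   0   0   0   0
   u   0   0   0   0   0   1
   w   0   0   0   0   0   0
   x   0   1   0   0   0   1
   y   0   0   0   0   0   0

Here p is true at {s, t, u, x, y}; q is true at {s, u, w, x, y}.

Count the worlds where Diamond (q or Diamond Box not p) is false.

s: successors {t, w}; q or Diamond Box not p there: t:F, w:T. ✓
t: no successors, so Diamond (q or Diamond Box not p) fails. ✗
u: successors {y}; q or Diamond Box not p there: y:T. ✓
w: no successors, so Diamond (q or Diamond Box not p) fails. ✗
x: successors {t, y}; q or Diamond Box not p there: t:F, y:T. ✓
y: no successors, so Diamond (q or Diamond Box not p) fails. ✗
Satisfying worlds: {s, u, x}.
So Diamond (q or Diamond Box not p) fails at the other 3 worlds.

3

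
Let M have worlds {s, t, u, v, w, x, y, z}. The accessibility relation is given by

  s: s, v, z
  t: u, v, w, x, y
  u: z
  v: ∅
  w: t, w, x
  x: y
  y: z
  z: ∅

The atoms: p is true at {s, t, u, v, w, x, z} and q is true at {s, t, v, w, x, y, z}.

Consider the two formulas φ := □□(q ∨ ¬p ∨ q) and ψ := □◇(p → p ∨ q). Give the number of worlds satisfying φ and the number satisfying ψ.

For □□(q ∨ ¬p ∨ q):
s: successors {s, v, z}; □(q ∨ ¬p ∨ q) there: s:T, v:T, z:T. ✓
t: successors {u, v, w, x, y}; □(q ∨ ¬p ∨ q) there: u:T, v:T, w:T, x:T, y:T. ✓
u: successors {z}; □(q ∨ ¬p ∨ q) there: z:T. ✓
v: no successors, so □□(q ∨ ¬p ∨ q) holds vacuously. ✓
w: successors {t, w, x}; □(q ∨ ¬p ∨ q) there: t:F, w:T, x:T. ✗
x: successors {y}; □(q ∨ ¬p ∨ q) there: y:T. ✓
y: successors {z}; □(q ∨ ¬p ∨ q) there: z:T. ✓
z: no successors, so □□(q ∨ ¬p ∨ q) holds vacuously. ✓
— 7 worlds.
For □◇(p → p ∨ q):
s: successors {s, v, z}; ◇(p → p ∨ q) there: s:T, v:F, z:F. ✗
t: successors {u, v, w, x, y}; ◇(p → p ∨ q) there: u:T, v:F, w:T, x:T, y:T. ✗
u: successors {z}; ◇(p → p ∨ q) there: z:F. ✗
v: no successors, so □◇(p → p ∨ q) holds vacuously. ✓
w: successors {t, w, x}; ◇(p → p ∨ q) there: t:T, w:T, x:T. ✓
x: successors {y}; ◇(p → p ∨ q) there: y:T. ✓
y: successors {z}; ◇(p → p ∨ q) there: z:F. ✗
z: no successors, so □◇(p → p ∨ q) holds vacuously. ✓
— 4 worlds.

7 and 4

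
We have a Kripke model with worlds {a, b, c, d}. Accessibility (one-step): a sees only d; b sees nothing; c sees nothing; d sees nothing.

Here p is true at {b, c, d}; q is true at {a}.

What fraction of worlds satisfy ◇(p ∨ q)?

a: successors {d}; p ∨ q there: d:T. ✓
b: no successors, so ◇(p ∨ q) fails. ✗
c: no successors, so ◇(p ∨ q) fails. ✗
d: no successors, so ◇(p ∨ q) fails. ✗
That's 1 of 4 worlds, so 1/4.

1/4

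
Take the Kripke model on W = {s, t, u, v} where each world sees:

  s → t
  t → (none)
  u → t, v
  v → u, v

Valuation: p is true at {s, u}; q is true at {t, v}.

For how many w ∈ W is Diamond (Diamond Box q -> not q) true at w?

s: successors {t}; Diamond Box q -> not q there: t:T. ✓
t: no successors, so Diamond (Diamond Box q -> not q) fails. ✗
u: successors {t, v}; Diamond Box q -> not q there: t:T, v:F. ✓
v: successors {u, v}; Diamond Box q -> not q there: u:T, v:F. ✓
Satisfying worlds: {s, u, v}.

3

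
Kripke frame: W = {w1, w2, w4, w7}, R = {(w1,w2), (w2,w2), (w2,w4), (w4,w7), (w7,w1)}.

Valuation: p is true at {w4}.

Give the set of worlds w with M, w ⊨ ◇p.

{w2}

w1: successors {w2}; p there: w2:F. ✗
w2: successors {w2, w4}; p there: w2:F, w4:T. ✓
w4: successors {w7}; p there: w7:F. ✗
w7: successors {w1}; p there: w1:F. ✗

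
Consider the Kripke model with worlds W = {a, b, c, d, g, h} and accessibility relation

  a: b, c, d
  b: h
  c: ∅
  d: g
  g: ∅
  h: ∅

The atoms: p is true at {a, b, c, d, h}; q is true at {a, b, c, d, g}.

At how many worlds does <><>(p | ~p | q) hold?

1

a: successors {b, c, d}; <>(p | ~p | q) there: b:T, c:F, d:T. ✓
b: successors {h}; <>(p | ~p | q) there: h:F. ✗
c: no successors, so <><>(p | ~p | q) fails. ✗
d: successors {g}; <>(p | ~p | q) there: g:F. ✗
g: no successors, so <><>(p | ~p | q) fails. ✗
h: no successors, so <><>(p | ~p | q) fails. ✗
Satisfying worlds: {a}.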